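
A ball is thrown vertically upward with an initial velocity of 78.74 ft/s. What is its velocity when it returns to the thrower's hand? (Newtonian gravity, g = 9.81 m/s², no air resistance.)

By conservation of energy (no air resistance), the ball returns to the throw height with the same speed as launch, but directed downward.
|v_ground| = v₀ = 78.74 ft/s
v_ground = 78.74 ft/s (downward)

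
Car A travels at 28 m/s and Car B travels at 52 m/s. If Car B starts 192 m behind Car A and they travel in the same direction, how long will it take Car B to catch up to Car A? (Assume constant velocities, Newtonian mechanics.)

Relative speed: v_rel = 52 - 28 = 24 m/s
Time to catch: t = d₀/v_rel = 192/24 = 8.0 s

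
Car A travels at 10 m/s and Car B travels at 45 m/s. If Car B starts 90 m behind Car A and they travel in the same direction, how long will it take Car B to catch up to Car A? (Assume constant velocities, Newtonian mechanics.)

Relative speed: v_rel = 45 - 10 = 35 m/s
Time to catch: t = d₀/v_rel = 90/35 = 2.57 s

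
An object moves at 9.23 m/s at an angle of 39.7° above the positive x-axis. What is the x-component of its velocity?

vₓ = v cos(θ) = 9.23 × cos(39.7°) = 7.1 m/s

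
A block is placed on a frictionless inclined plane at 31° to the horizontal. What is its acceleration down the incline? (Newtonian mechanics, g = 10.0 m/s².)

a = g sin(θ) = 10.0 × sin(31°) = 10.0 × 0.515 = 5.15 m/s²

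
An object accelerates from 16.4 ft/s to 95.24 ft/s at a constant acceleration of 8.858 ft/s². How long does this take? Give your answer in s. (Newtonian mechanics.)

v₀ = 16.4 ft/s × 0.3048 = 4.99872 m/s
v = 95.24 ft/s × 0.3048 = 29.0292 m/s
a = 8.858 ft/s² × 0.3048 = 2.69992 m/s²
t = (v - v₀) / a = (29.0292 - 4.99872) / 2.69992 = 8.9 s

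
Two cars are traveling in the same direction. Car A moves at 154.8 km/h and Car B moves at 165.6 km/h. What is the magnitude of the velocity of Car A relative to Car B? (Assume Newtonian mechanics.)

v_rel = |v_A - v_B| = |154.8 - 165.6| = 10.8 km/h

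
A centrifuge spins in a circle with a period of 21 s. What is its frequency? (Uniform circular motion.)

f = 1/T = 1/21 = 0.0476 Hz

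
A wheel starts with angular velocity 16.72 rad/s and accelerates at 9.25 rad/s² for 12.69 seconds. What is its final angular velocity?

ω = ω₀ + αt = 16.72 + 9.25 × 12.69 = 134.1 rad/s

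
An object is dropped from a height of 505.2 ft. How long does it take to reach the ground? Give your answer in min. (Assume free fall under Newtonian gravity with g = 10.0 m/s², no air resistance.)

h = 505.2 ft × 0.3048 = 153.985 m
t = √(2h/g) = √(2 × 153.985 / 10.0) = 5.5495 s
t = 5.5495 s / 60.0 = 0.09249 min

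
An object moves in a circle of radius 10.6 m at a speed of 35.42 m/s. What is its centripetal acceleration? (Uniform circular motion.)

a_c = v²/r = 35.42²/10.6 = 1254.5764/10.6 = 118.36 m/s²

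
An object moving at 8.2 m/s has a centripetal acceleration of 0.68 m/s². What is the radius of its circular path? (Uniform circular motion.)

r = v²/a_c = 8.2²/0.68 = 98.88 m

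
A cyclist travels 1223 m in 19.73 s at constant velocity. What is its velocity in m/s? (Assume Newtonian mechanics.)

v = d / t = 1223 / 19.73 = 61.99 m/s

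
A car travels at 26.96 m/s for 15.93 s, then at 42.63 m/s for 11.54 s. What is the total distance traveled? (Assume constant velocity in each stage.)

d₁ = v₁t₁ = 26.96 × 15.93 = 429.4728 m
d₂ = v₂t₂ = 42.63 × 11.54 = 491.9502 m
d_total = 429.4728 + 491.9502 = 921.42 m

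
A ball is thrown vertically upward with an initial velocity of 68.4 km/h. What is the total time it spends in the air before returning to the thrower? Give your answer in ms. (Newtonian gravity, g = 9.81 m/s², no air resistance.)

v₀ = 68.4 km/h × 0.2777777777777778 = 19.0 m/s
t_total = 2 × v₀ / g = 2 × 19.0 / 9.81 = 3.8736 s
t_total = 3.8736 s / 0.001 = 3874 ms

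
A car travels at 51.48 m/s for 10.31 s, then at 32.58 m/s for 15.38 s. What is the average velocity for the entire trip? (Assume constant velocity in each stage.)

d₁ = v₁t₁ = 51.48 × 10.31 = 530.7588 m
d₂ = v₂t₂ = 32.58 × 15.38 = 501.0804 m
d_total = 1031.8392 m, t_total = 25.69 s
v_avg = d_total/t_total = 1031.8392/25.69 = 40.17 m/s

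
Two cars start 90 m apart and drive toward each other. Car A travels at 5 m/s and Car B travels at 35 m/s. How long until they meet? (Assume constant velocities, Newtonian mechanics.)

Combined speed: v_combined = 5 + 35 = 40 m/s
Time to meet: t = d/v_combined = 90/40 = 2.25 s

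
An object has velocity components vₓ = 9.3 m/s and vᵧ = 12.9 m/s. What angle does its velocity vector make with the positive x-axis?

θ = arctan(vᵧ/vₓ) = arctan(12.9/9.3) = 54.21°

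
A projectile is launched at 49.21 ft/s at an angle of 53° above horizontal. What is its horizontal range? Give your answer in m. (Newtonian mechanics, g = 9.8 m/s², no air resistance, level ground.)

v₀ = 49.21 ft/s × 0.3048 = 14.9992 m/s
R = v₀² × sin(2θ) / g = 14.9992² × sin(2 × 53°) / 9.8 = 224.976 × 0.961262 / 9.8 = 22.07 m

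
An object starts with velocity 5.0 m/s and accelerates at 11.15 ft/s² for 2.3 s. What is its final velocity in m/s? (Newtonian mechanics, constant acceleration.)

a = 11.15 ft/s² × 0.3048 = 3.39852 m/s²
v = v₀ + a × t = 5.0 + 3.39852 × 2.3 = 12.82 m/s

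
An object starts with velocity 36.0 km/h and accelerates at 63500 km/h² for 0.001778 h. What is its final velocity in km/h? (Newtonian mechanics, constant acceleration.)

v₀ = 36.0 km/h × 0.2777777777777778 = 10.0 m/s
a = 63500 km/h² × 7.716049382716049e-05 = 4.89969 m/s²
t = 0.001778 h × 3600.0 = 6.4008 s
v = v₀ + a × t = 10.0 + 4.89969 × 6.4008 = 41.3619 m/s
v = 41.3619 m/s / 0.2777777777777778 = 148.9 km/h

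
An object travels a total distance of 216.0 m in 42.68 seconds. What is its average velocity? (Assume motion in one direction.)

v_avg = Δd / Δt = 216.0 / 42.68 = 5.06 m/s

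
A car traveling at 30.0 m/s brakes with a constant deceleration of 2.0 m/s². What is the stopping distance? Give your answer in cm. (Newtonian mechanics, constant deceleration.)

d = v₀² / (2a) = 30.0² / (2 × 2.0) = 900.0 / 4.0 = 225.0 m
d = 225.0 m / 0.01 = 22500 cm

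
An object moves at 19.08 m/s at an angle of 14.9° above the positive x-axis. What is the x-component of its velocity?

vₓ = v cos(θ) = 19.08 × cos(14.9°) = 18.44 m/s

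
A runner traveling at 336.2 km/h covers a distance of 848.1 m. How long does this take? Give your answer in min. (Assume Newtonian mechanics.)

v = 336.2 km/h × 0.2777777777777778 = 93.3889 m/s
t = d / v = 848.1 / 93.3889 = 9.08138 s
t = 9.08138 s / 60.0 = 0.1514 min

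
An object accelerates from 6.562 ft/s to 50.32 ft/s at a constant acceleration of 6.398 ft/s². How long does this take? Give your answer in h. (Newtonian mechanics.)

v₀ = 6.562 ft/s × 0.3048 = 2.0001 m/s
v = 50.32 ft/s × 0.3048 = 15.3375 m/s
a = 6.398 ft/s² × 0.3048 = 1.95011 m/s²
t = (v - v₀) / a = (15.3375 - 2.0001) / 1.95011 = 6.83931 s
t = 6.83931 s / 3600.0 = 0.0019 h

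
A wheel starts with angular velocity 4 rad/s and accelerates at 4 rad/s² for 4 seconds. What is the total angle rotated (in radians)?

θ = ω₀t + ½αt² = 4×4 + ½×4×4² = 48.0 rad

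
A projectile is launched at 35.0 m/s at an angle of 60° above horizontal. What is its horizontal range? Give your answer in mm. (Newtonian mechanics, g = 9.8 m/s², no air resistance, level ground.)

R = v₀² × sin(2θ) / g = 35.0² × sin(2 × 60°) / 9.8 = 1225.0 × 0.866025 / 9.8 = 108.253 m
R = 108.253 m / 0.001 = 108300 mm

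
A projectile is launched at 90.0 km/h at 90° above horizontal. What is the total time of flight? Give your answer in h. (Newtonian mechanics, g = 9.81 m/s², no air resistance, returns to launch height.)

v₀ = 90.0 km/h × 0.2777777777777778 = 25.0 m/s
T = 2 × v₀ × sin(θ) / g = 2 × 25.0 × sin(90°) / 9.81 = 2 × 25.0 × 1.0 / 9.81 = 5.09684 s
T = 5.09684 s / 3600.0 = 0.001416 h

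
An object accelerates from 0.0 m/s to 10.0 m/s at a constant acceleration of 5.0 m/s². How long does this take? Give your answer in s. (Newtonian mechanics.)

t = (v - v₀) / a = (10.0 - 0.0) / 5.0 = 2.0 s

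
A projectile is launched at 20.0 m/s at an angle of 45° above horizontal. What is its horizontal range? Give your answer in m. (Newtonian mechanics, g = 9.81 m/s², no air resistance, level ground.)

R = v₀² × sin(2θ) / g = 20.0² × sin(2 × 45°) / 9.81 = 400.0 × 1.0 / 9.81 = 40.77 m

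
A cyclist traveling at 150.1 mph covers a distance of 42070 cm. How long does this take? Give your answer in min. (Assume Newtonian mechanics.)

d = 42070 cm × 0.01 = 420.7 m
v = 150.1 mph × 0.44704 = 67.1007 m/s
t = d / v = 420.7 / 67.1007 = 6.26968 s
t = 6.26968 s / 60.0 = 0.1045 min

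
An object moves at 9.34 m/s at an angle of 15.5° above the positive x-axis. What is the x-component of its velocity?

vₓ = v cos(θ) = 9.34 × cos(15.5°) = 9.0 m/s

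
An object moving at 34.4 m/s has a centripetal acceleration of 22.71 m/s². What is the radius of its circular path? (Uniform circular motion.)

r = v²/a_c = 34.4²/22.71 = 52.11 m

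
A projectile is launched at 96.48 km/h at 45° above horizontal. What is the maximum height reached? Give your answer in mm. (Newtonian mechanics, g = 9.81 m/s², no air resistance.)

v₀ = 96.48 km/h × 0.2777777777777778 = 26.8 m/s
H = v₀² × sin²(θ) / (2g) = 26.8² × sin(45°)² / (2 × 9.81) = 718.24 × 0.5 / 19.62 = 18.3038 m
H = 18.3038 m / 0.001 = 18300 mm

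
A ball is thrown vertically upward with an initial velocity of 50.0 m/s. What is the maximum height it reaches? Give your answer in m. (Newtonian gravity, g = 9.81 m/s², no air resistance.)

h_max = v₀² / (2g) = 50.0² / (2 × 9.81) = 2500.0 / 19.62 = 127.4 m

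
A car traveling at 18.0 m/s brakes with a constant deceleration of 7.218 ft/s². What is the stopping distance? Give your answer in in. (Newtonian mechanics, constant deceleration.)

a = 7.218 ft/s² × 0.3048 = 2.20005 m/s²
d = v₀² / (2a) = 18.0² / (2 × 2.20005) = 324.0 / 4.4001 = 73.6347 m
d = 73.6347 m / 0.0254 = 2899 in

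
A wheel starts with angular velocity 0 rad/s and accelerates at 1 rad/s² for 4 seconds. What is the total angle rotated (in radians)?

θ = ω₀t + ½αt² = 0×4 + ½×1×4² = 8.0 rad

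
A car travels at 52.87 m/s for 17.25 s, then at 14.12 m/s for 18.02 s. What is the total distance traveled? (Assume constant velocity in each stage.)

d₁ = v₁t₁ = 52.87 × 17.25 = 912.0075 m
d₂ = v₂t₂ = 14.12 × 18.02 = 254.4424 m
d_total = 912.0075 + 254.4424 = 1166.45 m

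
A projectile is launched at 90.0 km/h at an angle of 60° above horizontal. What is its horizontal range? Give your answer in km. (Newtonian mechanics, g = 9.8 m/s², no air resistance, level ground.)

v₀ = 90.0 km/h × 0.2777777777777778 = 25.0 m/s
R = v₀² × sin(2θ) / g = 25.0² × sin(2 × 60°) / 9.8 = 625.0 × 0.866025 / 9.8 = 55.2312 m
R = 55.2312 m / 1000.0 = 0.05523 km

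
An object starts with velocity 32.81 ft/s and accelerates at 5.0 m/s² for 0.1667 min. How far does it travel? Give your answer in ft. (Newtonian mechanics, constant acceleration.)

v₀ = 32.81 ft/s × 0.3048 = 10.0005 m/s
t = 0.1667 min × 60.0 = 10.002 s
d = v₀ × t + ½ × a × t² = 10.0005 × 10.002 + 0.5 × 5.0 × 10.002² = 350.125 m
d = 350.125 m / 0.3048 = 1149 ft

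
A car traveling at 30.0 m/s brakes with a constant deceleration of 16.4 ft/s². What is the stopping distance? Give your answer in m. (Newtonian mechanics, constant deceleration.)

a = 16.4 ft/s² × 0.3048 = 4.99872 m/s²
d = v₀² / (2a) = 30.0² / (2 × 4.99872) = 900.0 / 9.99744 = 90.02 m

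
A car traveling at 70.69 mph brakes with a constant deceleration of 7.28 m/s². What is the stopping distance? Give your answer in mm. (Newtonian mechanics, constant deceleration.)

v₀ = 70.69 mph × 0.44704 = 31.6013 m/s
d = v₀² / (2a) = 31.6013² / (2 × 7.28) = 998.642 / 14.56 = 68.588 m
d = 68.588 m / 0.001 = 68590 mm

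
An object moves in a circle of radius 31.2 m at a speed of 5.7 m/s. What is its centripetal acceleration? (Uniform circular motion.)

a_c = v²/r = 5.7²/31.2 = 32.49/31.2 = 1.04 m/s²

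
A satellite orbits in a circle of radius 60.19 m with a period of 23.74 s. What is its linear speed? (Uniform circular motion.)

v = 2πr/T = 2π×60.19/23.74 = 15.93 m/s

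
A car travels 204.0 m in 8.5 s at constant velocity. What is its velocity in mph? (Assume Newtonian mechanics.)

v = d / t = 204.0 / 8.5 = 24.0 m/s
v = 24.0 m/s / 0.44704 = 53.69 mph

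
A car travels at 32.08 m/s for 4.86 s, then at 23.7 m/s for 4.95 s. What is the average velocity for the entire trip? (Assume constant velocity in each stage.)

d₁ = v₁t₁ = 32.08 × 4.86 = 155.9088 m
d₂ = v₂t₂ = 23.7 × 4.95 = 117.315 m
d_total = 273.2238 m, t_total = 9.81 s
v_avg = d_total/t_total = 273.2238/9.81 = 27.85 m/s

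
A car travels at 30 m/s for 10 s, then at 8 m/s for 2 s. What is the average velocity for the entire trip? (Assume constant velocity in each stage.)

d₁ = v₁t₁ = 30 × 10 = 300 m
d₂ = v₂t₂ = 8 × 2 = 16 m
d_total = 316 m, t_total = 12 s
v_avg = d_total/t_total = 316/12 = 26.33 m/s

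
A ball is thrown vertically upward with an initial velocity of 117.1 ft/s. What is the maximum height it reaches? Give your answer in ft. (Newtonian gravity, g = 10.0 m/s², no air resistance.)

v₀ = 117.1 ft/s × 0.3048 = 35.6921 m/s
h_max = v₀² / (2g) = 35.6921² / (2 × 10.0) = 1273.93 / 20.0 = 63.6965 m
h_max = 63.6965 m / 0.3048 = 209.0 ft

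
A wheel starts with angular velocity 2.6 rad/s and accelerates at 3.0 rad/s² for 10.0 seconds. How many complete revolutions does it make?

θ = ω₀t + ½αt² = 2.6×10.0 + ½×3.0×10.0² = 176.0 rad
Total revolutions = θ/(2π) = 176.0/(2π) = 28.01
Complete revolutions = ⌊28.01⌋ = 28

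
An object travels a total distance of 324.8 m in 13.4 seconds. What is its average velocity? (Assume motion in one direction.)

v_avg = Δd / Δt = 324.8 / 13.4 = 24.24 m/s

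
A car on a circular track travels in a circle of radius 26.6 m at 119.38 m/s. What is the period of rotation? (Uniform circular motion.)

T = 2πr/v = 2π×26.6/119.38 = 1.4 s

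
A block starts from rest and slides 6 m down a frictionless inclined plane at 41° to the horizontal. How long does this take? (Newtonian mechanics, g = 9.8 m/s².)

a = g sin(θ) = 9.8 × sin(41°) = 6.4294 m/s²
t = √(2d/a) = √(2 × 6 / 6.4294) = 1.37 s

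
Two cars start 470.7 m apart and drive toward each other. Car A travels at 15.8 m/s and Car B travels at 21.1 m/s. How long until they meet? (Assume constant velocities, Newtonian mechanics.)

Combined speed: v_combined = 15.8 + 21.1 = 36.9 m/s
Time to meet: t = d/v_combined = 470.7/36.9 = 12.76 s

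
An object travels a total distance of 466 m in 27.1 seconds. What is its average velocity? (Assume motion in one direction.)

v_avg = Δd / Δt = 466 / 27.1 = 17.2 m/s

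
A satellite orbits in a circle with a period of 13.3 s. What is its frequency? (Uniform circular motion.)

f = 1/T = 1/13.3 = 0.0752 Hz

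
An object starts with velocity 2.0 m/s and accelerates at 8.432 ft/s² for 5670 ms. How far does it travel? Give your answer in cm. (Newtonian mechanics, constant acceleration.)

a = 8.432 ft/s² × 0.3048 = 2.57007 m/s²
t = 5670 ms × 0.001 = 5.67 s
d = v₀ × t + ½ × a × t² = 2.0 × 5.67 + 0.5 × 2.57007 × 5.67² = 52.6525 m
d = 52.6525 m / 0.01 = 5265 cm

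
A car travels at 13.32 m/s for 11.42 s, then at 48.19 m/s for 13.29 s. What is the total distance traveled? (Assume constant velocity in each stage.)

d₁ = v₁t₁ = 13.32 × 11.42 = 152.1144 m
d₂ = v₂t₂ = 48.19 × 13.29 = 640.4451 m
d_total = 152.1144 + 640.4451 = 792.56 m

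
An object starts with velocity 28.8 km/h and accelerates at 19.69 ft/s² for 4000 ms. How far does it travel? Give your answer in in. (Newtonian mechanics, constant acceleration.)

v₀ = 28.8 km/h × 0.2777777777777778 = 8.0 m/s
a = 19.69 ft/s² × 0.3048 = 6.00151 m/s²
t = 4000 ms × 0.001 = 4.0 s
d = v₀ × t + ½ × a × t² = 8.0 × 4.0 + 0.5 × 6.00151 × 4.0² = 80.0121 m
d = 80.0121 m / 0.0254 = 3150 in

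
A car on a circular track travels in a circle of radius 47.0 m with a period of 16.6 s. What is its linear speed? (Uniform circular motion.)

v = 2πr/T = 2π×47.0/16.6 = 17.79 m/s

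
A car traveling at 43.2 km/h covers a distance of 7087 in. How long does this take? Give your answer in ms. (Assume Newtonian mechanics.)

d = 7087 in × 0.0254 = 180.01 m
v = 43.2 km/h × 0.2777777777777778 = 12.0 m/s
t = d / v = 180.01 / 12.0 = 15.0008 s
t = 15.0008 s / 0.001 = 15000 ms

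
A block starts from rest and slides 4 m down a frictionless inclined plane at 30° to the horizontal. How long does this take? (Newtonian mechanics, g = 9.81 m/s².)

a = g sin(θ) = 9.81 × sin(30°) = 4.905 m/s²
t = √(2d/a) = √(2 × 4 / 4.905) = 1.28 s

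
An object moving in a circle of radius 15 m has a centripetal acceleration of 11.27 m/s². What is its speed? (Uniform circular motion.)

v = √(a_c × r) = √(11.27 × 15) = 13.0 m/s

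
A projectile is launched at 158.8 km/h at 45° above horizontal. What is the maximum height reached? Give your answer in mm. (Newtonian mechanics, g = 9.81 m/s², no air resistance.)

v₀ = 158.8 km/h × 0.2777777777777778 = 44.1111 m/s
H = v₀² × sin²(θ) / (2g) = 44.1111² × sin(45°)² / (2 × 9.81) = 1945.79 × 0.5 / 19.62 = 49.5869 m
H = 49.5869 m / 0.001 = 49590 mm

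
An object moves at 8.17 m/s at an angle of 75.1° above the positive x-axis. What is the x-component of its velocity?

vₓ = v cos(θ) = 8.17 × cos(75.1°) = 2.1 m/s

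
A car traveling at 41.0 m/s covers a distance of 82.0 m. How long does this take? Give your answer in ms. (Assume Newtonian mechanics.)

t = d / v = 82.0 / 41.0 = 2.0 s
t = 2.0 s / 0.001 = 2000 ms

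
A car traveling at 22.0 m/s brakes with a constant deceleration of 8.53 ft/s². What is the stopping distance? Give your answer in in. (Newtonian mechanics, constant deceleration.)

a = 8.53 ft/s² × 0.3048 = 2.59994 m/s²
d = v₀² / (2a) = 22.0² / (2 × 2.59994) = 484.0 / 5.19988 = 93.0791 m
d = 93.0791 m / 0.0254 = 3665 in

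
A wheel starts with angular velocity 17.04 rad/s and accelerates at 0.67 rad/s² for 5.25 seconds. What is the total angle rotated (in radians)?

θ = ω₀t + ½αt² = 17.04×5.25 + ½×0.67×5.25² = 98.69 rad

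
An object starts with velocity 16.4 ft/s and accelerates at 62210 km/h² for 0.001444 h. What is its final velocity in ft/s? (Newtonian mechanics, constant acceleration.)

v₀ = 16.4 ft/s × 0.3048 = 4.99872 m/s
a = 62210 km/h² × 7.716049382716049e-05 = 4.80015 m/s²
t = 0.001444 h × 3600.0 = 5.1984 s
v = v₀ + a × t = 4.99872 + 4.80015 × 5.1984 = 29.9518 m/s
v = 29.9518 m/s / 0.3048 = 98.27 ft/s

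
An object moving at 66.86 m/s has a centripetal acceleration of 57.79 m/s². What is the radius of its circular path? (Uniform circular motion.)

r = v²/a_c = 66.86²/57.79 = 77.35 m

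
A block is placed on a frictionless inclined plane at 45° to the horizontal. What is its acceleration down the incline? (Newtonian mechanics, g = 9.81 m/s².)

a = g sin(θ) = 9.81 × sin(45°) = 9.81 × 0.7071 = 6.94 m/s²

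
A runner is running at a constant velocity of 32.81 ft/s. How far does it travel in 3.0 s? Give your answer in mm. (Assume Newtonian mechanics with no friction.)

v = 32.81 ft/s × 0.3048 = 10.0005 m/s
d = v × t = 10.0005 × 3.0 = 30.0015 m
d = 30.0015 m / 0.001 = 30000 mm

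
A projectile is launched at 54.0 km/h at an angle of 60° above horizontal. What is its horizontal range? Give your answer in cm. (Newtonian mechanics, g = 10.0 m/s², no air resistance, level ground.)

v₀ = 54.0 km/h × 0.2777777777777778 = 15.0 m/s
R = v₀² × sin(2θ) / g = 15.0² × sin(2 × 60°) / 10.0 = 225.0 × 0.866025 / 10.0 = 19.4856 m
R = 19.4856 m / 0.01 = 1949 cm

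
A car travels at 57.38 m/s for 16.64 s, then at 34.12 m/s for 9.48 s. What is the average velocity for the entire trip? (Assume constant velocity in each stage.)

d₁ = v₁t₁ = 57.38 × 16.64 = 954.8032 m
d₂ = v₂t₂ = 34.12 × 9.48 = 323.4576 m
d_total = 1278.2608 m, t_total = 26.12 s
v_avg = d_total/t_total = 1278.2608/26.12 = 48.94 m/s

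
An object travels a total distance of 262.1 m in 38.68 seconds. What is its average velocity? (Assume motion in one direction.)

v_avg = Δd / Δt = 262.1 / 38.68 = 6.78 m/s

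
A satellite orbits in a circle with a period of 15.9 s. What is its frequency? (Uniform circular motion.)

f = 1/T = 1/15.9 = 0.0629 Hz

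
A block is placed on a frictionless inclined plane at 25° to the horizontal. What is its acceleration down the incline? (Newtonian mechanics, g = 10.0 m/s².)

a = g sin(θ) = 10.0 × sin(25°) = 10.0 × 0.4226 = 4.23 m/s²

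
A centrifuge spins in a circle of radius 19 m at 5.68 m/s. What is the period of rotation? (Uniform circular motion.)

T = 2πr/v = 2π×19/5.68 = 21.02 s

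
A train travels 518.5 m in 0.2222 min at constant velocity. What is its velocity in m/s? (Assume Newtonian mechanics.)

t = 0.2222 min × 60.0 = 13.332 s
v = d / t = 518.5 / 13.332 = 38.89 m/s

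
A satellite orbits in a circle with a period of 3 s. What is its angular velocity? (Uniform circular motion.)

ω = 2π/T = 2π/3 = 2.0944 rad/s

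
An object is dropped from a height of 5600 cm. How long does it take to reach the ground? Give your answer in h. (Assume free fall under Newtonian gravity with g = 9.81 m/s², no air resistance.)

h = 5600 cm × 0.01 = 56.0 m
t = √(2h/g) = √(2 × 56.0 / 9.81) = 3.37889 s
t = 3.37889 s / 3600.0 = 0.0009386 h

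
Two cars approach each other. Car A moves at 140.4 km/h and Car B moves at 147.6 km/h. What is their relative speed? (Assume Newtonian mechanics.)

v_rel = v_A + v_B = 140.4 + 147.6 = 288.0 km/h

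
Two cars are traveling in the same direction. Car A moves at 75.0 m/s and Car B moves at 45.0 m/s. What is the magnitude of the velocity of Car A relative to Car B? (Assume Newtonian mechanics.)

v_rel = |v_A - v_B| = |75.0 - 45.0| = 30.0 m/s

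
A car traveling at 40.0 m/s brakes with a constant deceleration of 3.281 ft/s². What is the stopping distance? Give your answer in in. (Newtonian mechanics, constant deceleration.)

a = 3.281 ft/s² × 0.3048 = 1.00005 m/s²
d = v₀² / (2a) = 40.0² / (2 × 1.00005) = 1600.0 / 2.0001 = 799.96 m
d = 799.96 m / 0.0254 = 31490 in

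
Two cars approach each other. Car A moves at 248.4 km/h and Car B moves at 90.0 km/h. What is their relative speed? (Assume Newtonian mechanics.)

v_rel = v_A + v_B = 248.4 + 90.0 = 338.4 km/h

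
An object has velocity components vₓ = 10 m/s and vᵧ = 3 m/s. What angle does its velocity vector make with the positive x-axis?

θ = arctan(vᵧ/vₓ) = arctan(3/10) = 16.7°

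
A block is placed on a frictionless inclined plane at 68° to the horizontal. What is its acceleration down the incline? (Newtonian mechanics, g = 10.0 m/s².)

a = g sin(θ) = 10.0 × sin(68°) = 10.0 × 0.9272 = 9.27 m/s²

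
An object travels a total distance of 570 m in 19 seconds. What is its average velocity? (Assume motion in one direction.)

v_avg = Δd / Δt = 570 / 19 = 30.0 m/s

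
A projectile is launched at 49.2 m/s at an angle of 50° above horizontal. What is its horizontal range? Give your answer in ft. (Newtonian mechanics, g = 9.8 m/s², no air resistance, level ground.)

R = v₀² × sin(2θ) / g = 49.2² × sin(2 × 50°) / 9.8 = 2420.64 × 0.984808 / 9.8 = 243.252 m
R = 243.252 m / 0.3048 = 798.1 ft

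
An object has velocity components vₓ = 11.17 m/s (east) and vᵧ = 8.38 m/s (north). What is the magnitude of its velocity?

|v| = √(vₓ² + vᵧ²) = √(11.17² + 8.38²) = √(194.9933) = 13.96 m/s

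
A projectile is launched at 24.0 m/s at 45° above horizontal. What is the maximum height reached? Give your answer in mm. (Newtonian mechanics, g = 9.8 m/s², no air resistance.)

H = v₀² × sin²(θ) / (2g) = 24.0² × sin(45°)² / (2 × 9.8) = 576.0 × 0.5 / 19.6 = 14.6939 m
H = 14.6939 m / 0.001 = 14690 mm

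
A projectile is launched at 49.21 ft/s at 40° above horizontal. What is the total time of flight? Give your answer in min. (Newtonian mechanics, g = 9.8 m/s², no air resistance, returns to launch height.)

v₀ = 49.21 ft/s × 0.3048 = 14.9992 m/s
T = 2 × v₀ × sin(θ) / g = 2 × 14.9992 × sin(40°) / 9.8 = 2 × 14.9992 × 0.642788 / 9.8 = 1.96761 s
T = 1.96761 s / 60.0 = 0.03279 min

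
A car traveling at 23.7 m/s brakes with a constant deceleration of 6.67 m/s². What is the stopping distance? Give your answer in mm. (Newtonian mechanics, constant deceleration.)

d = v₀² / (2a) = 23.7² / (2 × 6.67) = 561.69 / 13.34 = 42.1057 m
d = 42.1057 m / 0.001 = 42110 mm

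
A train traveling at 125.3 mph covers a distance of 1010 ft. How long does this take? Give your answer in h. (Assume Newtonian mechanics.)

d = 1010 ft × 0.3048 = 307.848 m
v = 125.3 mph × 0.44704 = 56.0141 m/s
t = d / v = 307.848 / 56.0141 = 5.4959 s
t = 5.4959 s / 3600.0 = 0.001527 h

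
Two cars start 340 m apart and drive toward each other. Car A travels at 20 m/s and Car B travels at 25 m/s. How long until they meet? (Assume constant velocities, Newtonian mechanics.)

Combined speed: v_combined = 20 + 25 = 45 m/s
Time to meet: t = d/v_combined = 340/45 = 7.56 s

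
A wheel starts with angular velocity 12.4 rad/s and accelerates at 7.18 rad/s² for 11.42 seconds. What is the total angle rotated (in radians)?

θ = ω₀t + ½αt² = 12.4×11.42 + ½×7.18×11.42² = 609.8 rad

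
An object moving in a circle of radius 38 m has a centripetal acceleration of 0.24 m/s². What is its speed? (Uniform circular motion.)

v = √(a_c × r) = √(0.24 × 38) = 3.02 m/s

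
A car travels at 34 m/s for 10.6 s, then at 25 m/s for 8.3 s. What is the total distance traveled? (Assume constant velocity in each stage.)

d₁ = v₁t₁ = 34 × 10.6 = 360.4 m
d₂ = v₂t₂ = 25 × 8.3 = 207.5 m
d_total = 360.4 + 207.5 = 567.9 m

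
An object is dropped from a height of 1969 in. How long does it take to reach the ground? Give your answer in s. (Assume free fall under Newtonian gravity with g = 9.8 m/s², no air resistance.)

h = 1969 in × 0.0254 = 50.0126 m
t = √(2h/g) = √(2 × 50.0126 / 9.8) = 3.195 s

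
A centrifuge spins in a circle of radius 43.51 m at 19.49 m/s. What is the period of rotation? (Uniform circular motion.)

T = 2πr/v = 2π×43.51/19.49 = 14.03 s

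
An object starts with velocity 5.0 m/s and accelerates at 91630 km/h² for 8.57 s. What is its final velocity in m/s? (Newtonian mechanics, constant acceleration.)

a = 91630 km/h² × 7.716049382716049e-05 = 7.07022 m/s²
v = v₀ + a × t = 5.0 + 7.07022 × 8.57 = 65.59 m/s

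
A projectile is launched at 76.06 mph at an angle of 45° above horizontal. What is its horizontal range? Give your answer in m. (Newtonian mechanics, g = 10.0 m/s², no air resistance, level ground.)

v₀ = 76.06 mph × 0.44704 = 34.0019 m/s
R = v₀² × sin(2θ) / g = 34.0019² × sin(2 × 45°) / 10.0 = 1156.13 × 1.0 / 10.0 = 115.6 m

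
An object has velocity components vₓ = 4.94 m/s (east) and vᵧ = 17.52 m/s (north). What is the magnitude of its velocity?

|v| = √(vₓ² + vᵧ²) = √(4.94² + 17.52²) = √(331.354) = 18.2 m/s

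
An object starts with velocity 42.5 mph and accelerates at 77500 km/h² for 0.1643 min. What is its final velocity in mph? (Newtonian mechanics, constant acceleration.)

v₀ = 42.5 mph × 0.44704 = 18.9992 m/s
a = 77500 km/h² × 7.716049382716049e-05 = 5.97994 m/s²
t = 0.1643 min × 60.0 = 9.858 s
v = v₀ + a × t = 18.9992 + 5.97994 × 9.858 = 77.9494 m/s
v = 77.9494 m/s / 0.44704 = 174.4 mph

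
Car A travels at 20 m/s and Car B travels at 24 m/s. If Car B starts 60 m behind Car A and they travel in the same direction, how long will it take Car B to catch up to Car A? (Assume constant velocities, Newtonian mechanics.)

Relative speed: v_rel = 24 - 20 = 4 m/s
Time to catch: t = d₀/v_rel = 60/4 = 15.0 s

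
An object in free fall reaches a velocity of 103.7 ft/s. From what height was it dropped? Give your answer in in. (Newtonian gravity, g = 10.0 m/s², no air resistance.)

v = 103.7 ft/s × 0.3048 = 31.6078 m/s
h = v² / (2g) = 31.6078² / (2 × 10.0) = 49.9527 m
h = 49.9527 m / 0.0254 = 1967 in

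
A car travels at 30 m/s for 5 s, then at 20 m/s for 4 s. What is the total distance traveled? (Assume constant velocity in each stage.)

d₁ = v₁t₁ = 30 × 5 = 150 m
d₂ = v₂t₂ = 20 × 4 = 80 m
d_total = 150 + 80 = 230 m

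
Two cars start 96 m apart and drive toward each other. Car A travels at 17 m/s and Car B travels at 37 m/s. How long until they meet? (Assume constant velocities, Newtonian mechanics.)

Combined speed: v_combined = 17 + 37 = 54 m/s
Time to meet: t = d/v_combined = 96/54 = 1.78 s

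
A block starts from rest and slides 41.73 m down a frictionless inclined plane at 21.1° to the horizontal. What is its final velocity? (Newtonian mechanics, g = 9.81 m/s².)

a = g sin(θ) = 9.81 × sin(21.1°) = 3.5316 m/s²
v = √(2ad) = √(2 × 3.5316 × 41.73) = 17.17 m/s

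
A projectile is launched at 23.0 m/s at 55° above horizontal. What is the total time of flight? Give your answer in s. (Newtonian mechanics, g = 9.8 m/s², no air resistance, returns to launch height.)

T = 2 × v₀ × sin(θ) / g = 2 × 23.0 × sin(55°) / 9.8 = 2 × 23.0 × 0.819152 / 9.8 = 3.845 s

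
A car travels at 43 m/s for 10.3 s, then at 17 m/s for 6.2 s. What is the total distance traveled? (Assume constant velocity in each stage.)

d₁ = v₁t₁ = 43 × 10.3 = 442.9 m
d₂ = v₂t₂ = 17 × 6.2 = 105.4 m
d_total = 442.9 + 105.4 = 548.3 m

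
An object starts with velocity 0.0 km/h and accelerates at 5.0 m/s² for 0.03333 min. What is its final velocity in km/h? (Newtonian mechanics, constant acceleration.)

v₀ = 0.0 km/h × 0.2777777777777778 = 0.0 m/s
t = 0.03333 min × 60.0 = 1.9998 s
v = v₀ + a × t = 0.0 + 5.0 × 1.9998 = 9.999 m/s
v = 9.999 m/s / 0.2777777777777778 = 36.0 km/h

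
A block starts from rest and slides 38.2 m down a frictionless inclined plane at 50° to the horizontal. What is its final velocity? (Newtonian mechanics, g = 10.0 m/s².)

a = g sin(θ) = 10.0 × sin(50°) = 7.6604 m/s²
v = √(2ad) = √(2 × 7.6604 × 38.2) = 24.19 m/s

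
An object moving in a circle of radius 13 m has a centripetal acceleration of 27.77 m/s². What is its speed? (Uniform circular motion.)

v = √(a_c × r) = √(27.77 × 13) = 19.0 m/s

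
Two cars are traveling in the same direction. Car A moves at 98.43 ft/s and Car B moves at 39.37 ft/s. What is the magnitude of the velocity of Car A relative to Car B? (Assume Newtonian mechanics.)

v_rel = |v_A - v_B| = |98.43 - 39.37| = 59.06 ft/s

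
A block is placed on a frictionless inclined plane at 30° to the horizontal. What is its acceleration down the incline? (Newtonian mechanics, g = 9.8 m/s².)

a = g sin(θ) = 9.8 × sin(30°) = 9.8 × 0.5 = 4.9 m/s²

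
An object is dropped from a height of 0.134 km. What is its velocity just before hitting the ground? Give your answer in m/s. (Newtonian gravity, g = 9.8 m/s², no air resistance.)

h = 0.134 km × 1000.0 = 134.0 m
v = √(2gh) = √(2 × 9.8 × 134.0) = 51.25 m/s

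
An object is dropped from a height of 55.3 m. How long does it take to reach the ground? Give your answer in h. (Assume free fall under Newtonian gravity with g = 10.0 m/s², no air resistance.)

t = √(2h/g) = √(2 × 55.3 / 10.0) = 3.32566 s
t = 3.32566 s / 3600.0 = 0.0009238 h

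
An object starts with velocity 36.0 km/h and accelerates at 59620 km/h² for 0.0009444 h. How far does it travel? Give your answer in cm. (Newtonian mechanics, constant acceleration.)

v₀ = 36.0 km/h × 0.2777777777777778 = 10.0 m/s
a = 59620 km/h² × 7.716049382716049e-05 = 4.60031 m/s²
t = 0.0009444 h × 3600.0 = 3.39984 s
d = v₀ × t + ½ × a × t² = 10.0 × 3.39984 + 0.5 × 4.60031 × 3.39984² = 60.5857 m
d = 60.5857 m / 0.01 = 6059 cm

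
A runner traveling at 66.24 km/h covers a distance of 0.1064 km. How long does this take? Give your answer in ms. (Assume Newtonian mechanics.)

d = 0.1064 km × 1000.0 = 106.4 m
v = 66.24 km/h × 0.2777777777777778 = 18.4 m/s
t = d / v = 106.4 / 18.4 = 5.78261 s
t = 5.78261 s / 0.001 = 5783 ms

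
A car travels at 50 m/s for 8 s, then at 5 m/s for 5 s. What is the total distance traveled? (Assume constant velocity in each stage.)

d₁ = v₁t₁ = 50 × 8 = 400 m
d₂ = v₂t₂ = 5 × 5 = 25 m
d_total = 400 + 25 = 425 m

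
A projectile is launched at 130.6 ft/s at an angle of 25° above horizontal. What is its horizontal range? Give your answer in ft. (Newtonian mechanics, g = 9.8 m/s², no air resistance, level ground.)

v₀ = 130.6 ft/s × 0.3048 = 39.8069 m/s
R = v₀² × sin(2θ) / g = 39.8069² × sin(2 × 25°) / 9.8 = 1584.59 × 0.766044 / 9.8 = 123.864 m
R = 123.864 m / 0.3048 = 406.4 ft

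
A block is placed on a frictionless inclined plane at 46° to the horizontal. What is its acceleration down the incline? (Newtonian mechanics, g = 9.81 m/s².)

a = g sin(θ) = 9.81 × sin(46°) = 9.81 × 0.7193 = 7.06 m/s²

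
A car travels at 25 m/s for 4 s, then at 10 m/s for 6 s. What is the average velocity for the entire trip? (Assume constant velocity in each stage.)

d₁ = v₁t₁ = 25 × 4 = 100 m
d₂ = v₂t₂ = 10 × 6 = 60 m
d_total = 160 m, t_total = 10 s
v_avg = d_total/t_total = 160/10 = 16.0 m/s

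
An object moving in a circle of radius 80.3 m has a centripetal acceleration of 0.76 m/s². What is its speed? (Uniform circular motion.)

v = √(a_c × r) = √(0.76 × 80.3) = 7.81 m/s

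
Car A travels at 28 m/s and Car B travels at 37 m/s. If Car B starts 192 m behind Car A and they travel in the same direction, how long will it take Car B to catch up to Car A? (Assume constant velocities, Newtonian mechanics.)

Relative speed: v_rel = 37 - 28 = 9 m/s
Time to catch: t = d₀/v_rel = 192/9 = 21.33 s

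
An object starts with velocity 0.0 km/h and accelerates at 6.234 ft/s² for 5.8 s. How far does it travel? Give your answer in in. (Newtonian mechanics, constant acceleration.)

v₀ = 0.0 km/h × 0.2777777777777778 = 0.0 m/s
a = 6.234 ft/s² × 0.3048 = 1.90012 m/s²
d = v₀ × t + ½ × a × t² = 0.0 × 5.8 + 0.5 × 1.90012 × 5.8² = 31.96 m
d = 31.96 m / 0.0254 = 1258 in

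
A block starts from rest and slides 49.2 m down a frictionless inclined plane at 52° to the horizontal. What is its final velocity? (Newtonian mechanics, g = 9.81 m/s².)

a = g sin(θ) = 9.81 × sin(52°) = 7.7304 m/s²
v = √(2ad) = √(2 × 7.7304 × 49.2) = 27.58 m/s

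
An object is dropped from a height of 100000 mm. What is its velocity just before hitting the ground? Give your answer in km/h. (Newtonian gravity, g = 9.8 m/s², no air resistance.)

h = 100000 mm × 0.001 = 100.0 m
v = √(2gh) = √(2 × 9.8 × 100.0) = 44.2719 m/s
v = 44.2719 m/s / 0.2777777777777778 = 159.4 km/h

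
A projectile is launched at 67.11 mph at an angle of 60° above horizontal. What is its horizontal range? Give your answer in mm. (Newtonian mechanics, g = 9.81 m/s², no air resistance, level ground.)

v₀ = 67.11 mph × 0.44704 = 30.0009 m/s
R = v₀² × sin(2θ) / g = 30.0009² × sin(2 × 60°) / 9.81 = 900.054 × 0.866025 / 9.81 = 79.4566 m
R = 79.4566 m / 0.001 = 79460 mm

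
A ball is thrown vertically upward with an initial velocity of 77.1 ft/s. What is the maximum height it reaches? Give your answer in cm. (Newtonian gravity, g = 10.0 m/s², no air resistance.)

v₀ = 77.1 ft/s × 0.3048 = 23.5001 m/s
h_max = v₀² / (2g) = 23.5001² / (2 × 10.0) = 552.255 / 20.0 = 27.6127 m
h_max = 27.6127 m / 0.01 = 2761 cm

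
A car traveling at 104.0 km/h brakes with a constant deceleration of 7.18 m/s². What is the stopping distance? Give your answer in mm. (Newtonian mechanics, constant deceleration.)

v₀ = 104.0 km/h × 0.2777777777777778 = 28.8889 m/s
d = v₀² / (2a) = 28.8889² / (2 × 7.18) = 834.569 / 14.36 = 58.1176 m
d = 58.1176 m / 0.001 = 58120 mm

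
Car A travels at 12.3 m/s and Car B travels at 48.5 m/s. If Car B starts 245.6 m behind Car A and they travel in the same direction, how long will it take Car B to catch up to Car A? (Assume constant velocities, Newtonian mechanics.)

Relative speed: v_rel = 48.5 - 12.3 = 36.2 m/s
Time to catch: t = d₀/v_rel = 245.6/36.2 = 6.78 s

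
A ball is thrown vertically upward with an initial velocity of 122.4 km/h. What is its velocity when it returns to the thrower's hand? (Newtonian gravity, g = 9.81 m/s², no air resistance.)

By conservation of energy (no air resistance), the ball returns to the throw height with the same speed as launch, but directed downward.
|v_ground| = v₀ = 122.4 km/h
v_ground = 122.4 km/h (downward)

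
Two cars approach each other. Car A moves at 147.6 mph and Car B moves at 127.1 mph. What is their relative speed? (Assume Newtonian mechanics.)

v_rel = v_A + v_B = 147.6 + 127.1 = 274.7 mph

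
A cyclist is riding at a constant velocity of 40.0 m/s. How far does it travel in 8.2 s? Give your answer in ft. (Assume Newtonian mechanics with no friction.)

d = v × t = 40.0 × 8.2 = 328.0 m
d = 328.0 m / 0.3048 = 1076 ft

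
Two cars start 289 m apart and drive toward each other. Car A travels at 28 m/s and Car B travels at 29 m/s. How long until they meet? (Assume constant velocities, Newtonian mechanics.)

Combined speed: v_combined = 28 + 29 = 57 m/s
Time to meet: t = d/v_combined = 289/57 = 5.07 s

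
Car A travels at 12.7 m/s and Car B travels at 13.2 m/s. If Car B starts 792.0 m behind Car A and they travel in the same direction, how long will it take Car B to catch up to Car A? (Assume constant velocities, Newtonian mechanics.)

Relative speed: v_rel = 13.2 - 12.7 = 0.5 m/s
Time to catch: t = d₀/v_rel = 792.0/0.5 = 1584.0 s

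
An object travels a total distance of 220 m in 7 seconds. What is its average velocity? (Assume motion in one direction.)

v_avg = Δd / Δt = 220 / 7 = 31.43 m/s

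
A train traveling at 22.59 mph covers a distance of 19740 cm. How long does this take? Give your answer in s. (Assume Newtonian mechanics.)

d = 19740 cm × 0.01 = 197.4 m
v = 22.59 mph × 0.44704 = 10.0986 m/s
t = d / v = 197.4 / 10.0986 = 19.55 s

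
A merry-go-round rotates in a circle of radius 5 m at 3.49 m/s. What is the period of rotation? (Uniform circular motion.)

T = 2πr/v = 2π×5/3.49 = 9.0 s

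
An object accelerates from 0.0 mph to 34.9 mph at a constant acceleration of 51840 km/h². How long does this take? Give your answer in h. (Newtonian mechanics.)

v₀ = 0.0 mph × 0.44704 = 0.0 m/s
v = 34.9 mph × 0.44704 = 15.6017 m/s
a = 51840 km/h² × 7.716049382716049e-05 = 4.0 m/s²
t = (v - v₀) / a = (15.6017 - 0.0) / 4.0 = 3.90042 s
t = 3.90042 s / 3600.0 = 0.001083 h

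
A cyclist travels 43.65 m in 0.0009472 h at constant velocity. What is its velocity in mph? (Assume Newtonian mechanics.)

t = 0.0009472 h × 3600.0 = 3.40992 s
v = d / t = 43.65 / 3.40992 = 12.8009 m/s
v = 12.8009 m/s / 0.44704 = 28.63 mph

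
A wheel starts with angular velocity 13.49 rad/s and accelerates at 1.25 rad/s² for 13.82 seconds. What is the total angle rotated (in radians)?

θ = ω₀t + ½αt² = 13.49×13.82 + ½×1.25×13.82² = 305.8 rad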